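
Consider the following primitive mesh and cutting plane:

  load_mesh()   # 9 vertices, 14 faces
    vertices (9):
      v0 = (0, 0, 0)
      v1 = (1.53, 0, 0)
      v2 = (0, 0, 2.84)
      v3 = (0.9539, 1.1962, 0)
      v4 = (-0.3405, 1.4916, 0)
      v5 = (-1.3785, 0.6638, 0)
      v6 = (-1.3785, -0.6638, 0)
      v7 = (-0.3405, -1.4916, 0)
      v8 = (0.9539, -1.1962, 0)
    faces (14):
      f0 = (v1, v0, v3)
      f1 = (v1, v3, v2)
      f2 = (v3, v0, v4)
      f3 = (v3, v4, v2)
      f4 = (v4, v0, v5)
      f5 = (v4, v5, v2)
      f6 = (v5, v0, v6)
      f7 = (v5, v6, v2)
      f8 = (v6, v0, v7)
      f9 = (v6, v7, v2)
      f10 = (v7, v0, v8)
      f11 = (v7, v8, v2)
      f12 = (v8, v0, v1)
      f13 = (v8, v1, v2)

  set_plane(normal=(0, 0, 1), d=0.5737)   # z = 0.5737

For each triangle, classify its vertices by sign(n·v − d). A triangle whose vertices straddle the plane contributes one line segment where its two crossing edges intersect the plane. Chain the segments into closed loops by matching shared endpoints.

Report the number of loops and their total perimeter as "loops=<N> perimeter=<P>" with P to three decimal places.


Straddling triangles (7 of 14):
  (v1,v3,v2) [--+] → (0.761205, 0.954559, 0.5737)–(1.22093, 0, 0.5737)  len=1.0595
  (v3,v4,v2) [--+] → (-0.271717, 1.19029, 0.5737)–(0.761205, 0.954559, 0.5737)  len=1.0595
  (v4,v5,v2) [--+] → (-1.10003, 0.529708, 0.5737)–(-0.271717, 1.19029, 0.5737)  len=1.0595
  (v5,v6,v2) [--+] → (-1.10003, -0.529708, 0.5737)–(-1.10003, 0.529708, 0.5737)  len=1.0594
  (v6,v7,v2) [--+] → (-0.271717, -1.19029, 0.5737)–(-1.10003, -0.529708, 0.5737)  len=1.0595
  (v7,v8,v2) [--+] → (0.761205, -0.954559, 0.5737)–(-0.271717, -1.19029, 0.5737)  len=1.0595
  (v8,v1,v2) [--+] → (1.22093, 0, 0.5737)–(0.761205, -0.954559, 0.5737)  len=1.0595

Chained into 1 loop(s):
  loop 1: 7 segments, perimeter = 7.4163
Total perimeter = 7.416

loops=1 perimeter=7.416


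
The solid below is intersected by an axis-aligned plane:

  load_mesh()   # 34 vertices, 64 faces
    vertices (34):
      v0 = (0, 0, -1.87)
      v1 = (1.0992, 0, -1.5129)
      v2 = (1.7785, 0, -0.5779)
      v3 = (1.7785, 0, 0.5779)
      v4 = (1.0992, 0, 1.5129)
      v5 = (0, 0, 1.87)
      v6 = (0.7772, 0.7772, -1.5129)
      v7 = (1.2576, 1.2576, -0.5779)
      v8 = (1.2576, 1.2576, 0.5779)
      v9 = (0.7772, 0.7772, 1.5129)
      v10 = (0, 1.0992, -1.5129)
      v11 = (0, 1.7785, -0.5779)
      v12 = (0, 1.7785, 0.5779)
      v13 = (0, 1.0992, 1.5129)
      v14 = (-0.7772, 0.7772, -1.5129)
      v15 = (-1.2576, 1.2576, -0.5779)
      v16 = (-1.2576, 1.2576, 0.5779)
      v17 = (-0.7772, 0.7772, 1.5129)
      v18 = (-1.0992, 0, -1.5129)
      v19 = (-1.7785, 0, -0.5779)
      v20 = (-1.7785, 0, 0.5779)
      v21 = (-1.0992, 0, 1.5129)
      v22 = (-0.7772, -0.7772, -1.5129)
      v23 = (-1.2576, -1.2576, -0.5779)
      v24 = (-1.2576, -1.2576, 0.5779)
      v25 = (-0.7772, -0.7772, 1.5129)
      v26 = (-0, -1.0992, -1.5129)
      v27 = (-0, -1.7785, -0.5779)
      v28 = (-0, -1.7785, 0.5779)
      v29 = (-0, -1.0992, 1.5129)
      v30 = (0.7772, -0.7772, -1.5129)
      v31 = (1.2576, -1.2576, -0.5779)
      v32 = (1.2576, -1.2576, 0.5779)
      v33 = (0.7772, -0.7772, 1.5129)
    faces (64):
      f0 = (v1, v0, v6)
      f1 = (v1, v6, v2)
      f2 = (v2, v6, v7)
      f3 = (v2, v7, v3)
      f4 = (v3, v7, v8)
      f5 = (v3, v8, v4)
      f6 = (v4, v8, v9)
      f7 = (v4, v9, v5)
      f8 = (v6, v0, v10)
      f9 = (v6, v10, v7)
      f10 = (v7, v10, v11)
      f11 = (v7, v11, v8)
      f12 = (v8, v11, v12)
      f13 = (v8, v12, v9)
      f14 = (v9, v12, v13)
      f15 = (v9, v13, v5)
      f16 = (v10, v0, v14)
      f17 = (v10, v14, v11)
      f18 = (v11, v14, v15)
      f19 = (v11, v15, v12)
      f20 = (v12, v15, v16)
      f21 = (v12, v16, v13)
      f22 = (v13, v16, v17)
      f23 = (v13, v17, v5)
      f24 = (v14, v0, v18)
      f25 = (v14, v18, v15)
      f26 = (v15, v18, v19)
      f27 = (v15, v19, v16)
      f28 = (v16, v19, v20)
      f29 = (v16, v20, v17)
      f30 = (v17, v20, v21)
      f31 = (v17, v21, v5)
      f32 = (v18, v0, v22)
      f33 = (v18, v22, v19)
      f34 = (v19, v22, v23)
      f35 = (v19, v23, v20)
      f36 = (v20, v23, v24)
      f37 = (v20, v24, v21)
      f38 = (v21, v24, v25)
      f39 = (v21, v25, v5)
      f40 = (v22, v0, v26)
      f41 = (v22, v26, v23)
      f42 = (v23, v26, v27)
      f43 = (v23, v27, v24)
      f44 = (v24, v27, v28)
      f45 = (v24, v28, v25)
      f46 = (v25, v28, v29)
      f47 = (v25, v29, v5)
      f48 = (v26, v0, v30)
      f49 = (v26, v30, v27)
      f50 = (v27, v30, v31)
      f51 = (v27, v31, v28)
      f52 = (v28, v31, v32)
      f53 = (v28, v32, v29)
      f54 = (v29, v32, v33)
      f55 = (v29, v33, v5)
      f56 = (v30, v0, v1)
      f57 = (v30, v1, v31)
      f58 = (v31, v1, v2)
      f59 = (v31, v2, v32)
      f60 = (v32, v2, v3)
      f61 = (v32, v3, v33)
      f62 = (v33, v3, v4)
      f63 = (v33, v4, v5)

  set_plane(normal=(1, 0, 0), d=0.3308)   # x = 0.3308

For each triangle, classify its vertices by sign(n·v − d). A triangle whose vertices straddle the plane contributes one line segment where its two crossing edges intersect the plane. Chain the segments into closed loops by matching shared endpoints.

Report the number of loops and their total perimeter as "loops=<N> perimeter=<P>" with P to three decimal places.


Straddling triangles (20 of 64):
  (v1,v0,v6) [+-+] → (0.3308, 0, -1.76253)–(0.3308, 0.3308, -1.71801)  len=0.3338
  (v4,v9,v5) [++-] → (0.3308, 0.3308, 1.71801)–(0.3308, 0, 1.76253)  len=0.3338
  (v6,v0,v10) [+--] → (0.3308, 0.3308, -1.71801)–(0.3308, 0.962147, -1.5129)  len=0.6638
  (v6,v10,v7) [+-+] → (0.3308, 0.962147, -1.5129)–(0.3308, 1.14087, -1.26696)  len=0.3040
  (v7,v10,v11) [+--] → (0.3308, 1.14087, -1.26696)–(0.3308, 1.64148, -0.5779)  len=0.8517
  (v7,v11,v8) [+-+] → (0.3308, 1.64148, -0.5779)–(0.3308, 1.64148, -0.273878)  len=0.3040
  (v8,v11,v12) [+--] → (0.3308, 1.64148, -0.273878)–(0.3308, 1.64148, 0.5779)  len=0.8518
  (v8,v12,v9) [+-+] → (0.3308, 1.64148, 0.5779)–(0.3308, 1.35232, 0.975864)  len=0.4919
  (v9,v12,v13) [+--] → (0.3308, 1.35232, 0.975864)–(0.3308, 0.962147, 1.5129)  len=0.6638
  (v9,v13,v5) [+--] → (0.3308, 0.962147, 1.5129)–(0.3308, 0.3308, 1.71801)  len=0.6638
  (v26,v0,v30) [--+] → (0.3308, -0.3308, -1.71801)–(0.3308, -0.962147, -1.5129)  len=0.6638
  (v26,v30,v27) [-+-] → (0.3308, -0.962147, -1.5129)–(0.3308, -1.35232, -0.975864)  len=0.6638
  (v27,v30,v31) [-++] → (0.3308, -1.35232, -0.975864)–(0.3308, -1.64148, -0.5779)  len=0.4919
  (v27,v31,v28) [-+-] → (0.3308, -1.64148, -0.5779)–(0.3308, -1.64148, 0.273878)  len=0.8518
  (v28,v31,v32) [-++] → (0.3308, -1.64148, 0.273878)–(0.3308, -1.64148, 0.5779)  len=0.3040
  (v28,v32,v29) [-+-] → (0.3308, -1.64148, 0.5779)–(0.3308, -1.14087, 1.26696)  len=0.8517
  (v29,v32,v33) [-++] → (0.3308, -1.14087, 1.26696)–(0.3308, -0.962147, 1.5129)  len=0.3040
  (v29,v33,v5) [-+-] → (0.3308, -0.962147, 1.5129)–(0.3308, -0.3308, 1.71801)  len=0.6638
  (v30,v0,v1) [+-+] → (0.3308, -0.3308, -1.71801)–(0.3308, 0, -1.76253)  len=0.3338
  (v33,v4,v5) [++-] → (0.3308, 0, 1.76253)–(0.3308, -0.3308, 1.71801)  len=0.3338

Chained into 1 loop(s):
  loop 1: 20 segments, perimeter = 10.9250
Total perimeter = 10.925

loops=1 perimeter=10.925


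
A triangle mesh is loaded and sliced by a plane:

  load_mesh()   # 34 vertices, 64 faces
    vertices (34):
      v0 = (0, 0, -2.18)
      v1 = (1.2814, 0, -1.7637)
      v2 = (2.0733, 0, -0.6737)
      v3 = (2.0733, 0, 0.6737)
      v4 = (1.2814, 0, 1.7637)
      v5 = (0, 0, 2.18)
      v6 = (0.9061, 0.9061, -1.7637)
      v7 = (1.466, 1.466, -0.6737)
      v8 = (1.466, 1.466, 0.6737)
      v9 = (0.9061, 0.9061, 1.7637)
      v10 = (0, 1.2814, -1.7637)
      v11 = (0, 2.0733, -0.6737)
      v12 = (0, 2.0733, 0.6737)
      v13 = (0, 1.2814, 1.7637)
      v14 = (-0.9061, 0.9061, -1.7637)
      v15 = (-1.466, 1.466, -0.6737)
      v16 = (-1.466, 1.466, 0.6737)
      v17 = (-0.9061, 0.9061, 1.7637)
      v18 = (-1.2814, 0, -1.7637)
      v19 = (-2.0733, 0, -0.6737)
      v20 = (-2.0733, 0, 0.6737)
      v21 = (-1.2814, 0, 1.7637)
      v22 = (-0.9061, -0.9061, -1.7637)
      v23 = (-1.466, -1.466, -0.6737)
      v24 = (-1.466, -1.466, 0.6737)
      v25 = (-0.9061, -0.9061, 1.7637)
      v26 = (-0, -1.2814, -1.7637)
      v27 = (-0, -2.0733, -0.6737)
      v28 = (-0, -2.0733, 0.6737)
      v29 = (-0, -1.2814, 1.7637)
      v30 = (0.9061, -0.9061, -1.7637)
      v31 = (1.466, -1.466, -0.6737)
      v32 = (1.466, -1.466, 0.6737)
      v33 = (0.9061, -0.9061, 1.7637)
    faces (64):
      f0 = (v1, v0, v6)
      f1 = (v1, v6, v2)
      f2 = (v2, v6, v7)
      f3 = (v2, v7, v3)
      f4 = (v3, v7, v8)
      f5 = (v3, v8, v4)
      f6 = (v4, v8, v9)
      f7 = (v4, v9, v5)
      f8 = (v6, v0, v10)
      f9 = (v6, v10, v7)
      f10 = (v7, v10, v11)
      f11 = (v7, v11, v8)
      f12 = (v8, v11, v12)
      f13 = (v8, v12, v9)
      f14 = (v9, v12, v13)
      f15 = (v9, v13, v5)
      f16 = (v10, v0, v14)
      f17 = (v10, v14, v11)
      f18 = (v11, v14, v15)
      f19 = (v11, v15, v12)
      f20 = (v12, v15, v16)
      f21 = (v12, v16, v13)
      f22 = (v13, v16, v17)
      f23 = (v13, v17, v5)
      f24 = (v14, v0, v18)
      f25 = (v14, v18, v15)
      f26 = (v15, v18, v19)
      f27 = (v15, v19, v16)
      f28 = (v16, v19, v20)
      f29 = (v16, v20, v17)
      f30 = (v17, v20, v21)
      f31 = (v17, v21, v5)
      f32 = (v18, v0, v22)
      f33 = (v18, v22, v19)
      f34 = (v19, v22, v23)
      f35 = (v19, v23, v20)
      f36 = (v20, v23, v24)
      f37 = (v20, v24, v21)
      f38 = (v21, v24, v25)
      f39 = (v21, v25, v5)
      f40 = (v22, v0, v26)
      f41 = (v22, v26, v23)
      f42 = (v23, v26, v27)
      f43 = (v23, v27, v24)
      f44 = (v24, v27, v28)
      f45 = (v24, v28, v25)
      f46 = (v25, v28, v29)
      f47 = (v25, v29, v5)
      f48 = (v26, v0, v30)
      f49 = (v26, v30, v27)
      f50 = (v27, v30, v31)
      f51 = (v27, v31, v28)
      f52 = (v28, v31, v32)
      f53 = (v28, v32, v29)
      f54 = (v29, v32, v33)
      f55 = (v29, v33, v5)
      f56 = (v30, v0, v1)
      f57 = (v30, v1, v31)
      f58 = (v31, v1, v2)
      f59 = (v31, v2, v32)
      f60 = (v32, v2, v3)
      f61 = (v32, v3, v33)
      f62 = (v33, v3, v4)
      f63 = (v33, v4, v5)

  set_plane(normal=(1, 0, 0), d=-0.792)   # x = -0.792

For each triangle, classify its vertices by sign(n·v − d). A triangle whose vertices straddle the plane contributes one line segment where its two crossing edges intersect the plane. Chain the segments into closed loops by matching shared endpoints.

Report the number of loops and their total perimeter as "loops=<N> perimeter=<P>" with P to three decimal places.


loops=1 perimeter=11.959

Straddling triangles (20 of 64):
  (v10,v0,v14) [++-] → (-0.792, 0.792, -1.81612)–(-0.792, 0.953359, -1.7637)  len=0.1697
  (v10,v14,v11) [+-+] → (-0.792, 0.953359, -1.7637)–(-0.792, 1.05308, -1.62644)  len=0.1697
  (v11,v14,v15) [+--] → (-0.792, 1.05308, -1.62644)–(-0.792, 1.74521, -0.6737)  len=1.1776
  (v11,v15,v12) [+-+] → (-0.792, 1.74521, -0.6737)–(-0.792, 1.74521, -0.0542269)  len=0.6195
  (v12,v15,v16) [+--] → (-0.792, 1.74521, -0.0542269)–(-0.792, 1.74521, 0.6737)  len=0.7279
  (v12,v16,v13) [+-+] → (-0.792, 1.74521, 0.6737)–(-0.792, 1.38113, 1.17483)  len=0.6194
  (v13,v16,v17) [+--] → (-0.792, 1.38113, 1.17483)–(-0.792, 0.953359, 1.7637)  len=0.7278
  (v13,v17,v5) [+-+] → (-0.792, 0.953359, 1.7637)–(-0.792, 0.792, 1.81612)  len=0.1697
  (v14,v0,v18) [-+-] → (-0.792, 0.792, -1.81612)–(-0.792, 0, -1.9227)  len=0.7991
  (v17,v21,v5) [--+] → (-0.792, 0, 1.9227)–(-0.792, 0.792, 1.81612)  len=0.7991
  (v18,v0,v22) [-+-] → (-0.792, 0, -1.9227)–(-0.792, -0.792, -1.81612)  len=0.7991
  (v21,v25,v5) [--+] → (-0.792, -0.792, 1.81612)–(-0.792, 0, 1.9227)  len=0.7991
  (v22,v0,v26) [-++] → (-0.792, -0.792, -1.81612)–(-0.792, -0.953359, -1.7637)  len=0.1697
  (v22,v26,v23) [-+-] → (-0.792, -0.953359, -1.7637)–(-0.792, -1.38113, -1.17483)  len=0.7278
  (v23,v26,v27) [-++] → (-0.792, -1.38113, -1.17483)–(-0.792, -1.74521, -0.6737)  len=0.6194
  (v23,v27,v24) [-+-] → (-0.792, -1.74521, -0.6737)–(-0.792, -1.74521, 0.0542269)  len=0.7279
  (v24,v27,v28) [-++] → (-0.792, -1.74521, 0.0542269)–(-0.792, -1.74521, 0.6737)  len=0.6195
  (v24,v28,v25) [-+-] → (-0.792, -1.74521, 0.6737)–(-0.792, -1.05308, 1.62644)  len=1.1776
  (v25,v28,v29) [-++] → (-0.792, -1.05308, 1.62644)–(-0.792, -0.953359, 1.7637)  len=0.1697
  (v25,v29,v5) [-++] → (-0.792, -0.953359, 1.7637)–(-0.792, -0.792, 1.81612)  len=0.1697

Chained into 1 loop(s):
  loop 1: 20 segments, perimeter = 11.9591
Total perimeter = 11.959


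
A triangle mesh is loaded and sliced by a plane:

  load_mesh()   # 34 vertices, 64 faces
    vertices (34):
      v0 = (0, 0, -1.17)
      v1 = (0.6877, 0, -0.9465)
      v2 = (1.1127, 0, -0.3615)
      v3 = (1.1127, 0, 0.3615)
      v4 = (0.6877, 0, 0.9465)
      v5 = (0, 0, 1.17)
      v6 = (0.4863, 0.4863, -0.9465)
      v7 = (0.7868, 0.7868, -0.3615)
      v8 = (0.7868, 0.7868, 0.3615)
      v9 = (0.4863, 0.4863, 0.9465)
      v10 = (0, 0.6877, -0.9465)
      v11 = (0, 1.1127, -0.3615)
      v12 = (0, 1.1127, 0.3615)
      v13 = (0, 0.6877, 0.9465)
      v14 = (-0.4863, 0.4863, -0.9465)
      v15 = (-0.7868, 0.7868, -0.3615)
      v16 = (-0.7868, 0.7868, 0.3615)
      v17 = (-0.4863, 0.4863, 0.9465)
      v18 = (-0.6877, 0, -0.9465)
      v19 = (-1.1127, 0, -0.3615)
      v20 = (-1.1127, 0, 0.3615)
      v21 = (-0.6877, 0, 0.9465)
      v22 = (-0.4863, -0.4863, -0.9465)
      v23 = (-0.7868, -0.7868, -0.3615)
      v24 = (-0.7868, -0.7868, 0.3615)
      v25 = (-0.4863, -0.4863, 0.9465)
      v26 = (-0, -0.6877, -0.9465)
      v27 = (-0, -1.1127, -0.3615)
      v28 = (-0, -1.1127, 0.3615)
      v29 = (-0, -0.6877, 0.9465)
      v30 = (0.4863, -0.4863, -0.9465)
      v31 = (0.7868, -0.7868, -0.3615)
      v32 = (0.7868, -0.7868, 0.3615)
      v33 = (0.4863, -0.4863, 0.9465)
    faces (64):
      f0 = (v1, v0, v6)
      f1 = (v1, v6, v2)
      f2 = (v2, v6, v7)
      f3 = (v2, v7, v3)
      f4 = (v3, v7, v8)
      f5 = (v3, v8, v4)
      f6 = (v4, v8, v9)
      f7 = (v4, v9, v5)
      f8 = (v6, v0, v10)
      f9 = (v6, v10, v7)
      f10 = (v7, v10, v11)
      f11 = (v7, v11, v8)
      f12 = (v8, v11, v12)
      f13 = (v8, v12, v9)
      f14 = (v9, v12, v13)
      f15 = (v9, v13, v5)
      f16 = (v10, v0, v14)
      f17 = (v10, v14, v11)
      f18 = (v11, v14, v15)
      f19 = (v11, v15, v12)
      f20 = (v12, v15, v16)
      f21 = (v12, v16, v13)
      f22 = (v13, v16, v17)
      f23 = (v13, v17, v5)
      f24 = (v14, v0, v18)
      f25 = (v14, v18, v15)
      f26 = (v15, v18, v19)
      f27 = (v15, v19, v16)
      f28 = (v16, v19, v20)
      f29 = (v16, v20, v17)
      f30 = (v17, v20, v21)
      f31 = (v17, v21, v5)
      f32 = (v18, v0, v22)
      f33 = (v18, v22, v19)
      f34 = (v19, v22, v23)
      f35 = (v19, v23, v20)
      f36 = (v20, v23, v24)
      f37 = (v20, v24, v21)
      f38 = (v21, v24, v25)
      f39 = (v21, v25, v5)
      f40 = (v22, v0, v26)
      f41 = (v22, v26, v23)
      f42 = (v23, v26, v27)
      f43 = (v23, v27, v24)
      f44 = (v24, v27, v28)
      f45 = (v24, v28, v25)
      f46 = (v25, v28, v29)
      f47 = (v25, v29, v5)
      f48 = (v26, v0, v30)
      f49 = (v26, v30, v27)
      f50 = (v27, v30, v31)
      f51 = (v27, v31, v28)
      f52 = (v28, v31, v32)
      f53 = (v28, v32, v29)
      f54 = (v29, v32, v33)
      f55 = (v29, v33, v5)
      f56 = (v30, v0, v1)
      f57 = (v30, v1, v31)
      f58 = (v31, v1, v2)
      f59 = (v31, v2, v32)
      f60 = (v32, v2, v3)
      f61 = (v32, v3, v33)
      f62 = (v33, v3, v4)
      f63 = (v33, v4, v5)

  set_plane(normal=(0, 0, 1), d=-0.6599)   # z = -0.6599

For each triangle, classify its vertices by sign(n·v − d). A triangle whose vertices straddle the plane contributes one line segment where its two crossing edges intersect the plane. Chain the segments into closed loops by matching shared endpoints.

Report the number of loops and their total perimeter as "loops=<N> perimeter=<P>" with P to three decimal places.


loops=1 perimeter=5.486

Straddling triangles (16 of 64):
  (v1,v6,v2) [--+] → (0.793182, 0.248055, -0.6599)–(0.895914, 0, -0.6599)  len=0.2685
  (v2,v6,v7) [+-+] → (0.793182, 0.248055, -0.6599)–(0.633519, 0.633519, -0.6599)  len=0.4172
  (v6,v10,v7) [--+] → (0.385465, 0.736251, -0.6599)–(0.633519, 0.633519, -0.6599)  len=0.2685
  (v7,v10,v11) [+-+] → (0.385465, 0.736251, -0.6599)–(0, 0.895914, -0.6599)  len=0.4172
  (v10,v14,v11) [--+] → (-0.248055, 0.793182, -0.6599)–(0, 0.895914, -0.6599)  len=0.2685
  (v11,v14,v15) [+-+] → (-0.248055, 0.793182, -0.6599)–(-0.633519, 0.633519, -0.6599)  len=0.4172
  (v14,v18,v15) [--+] → (-0.736251, 0.385465, -0.6599)–(-0.633519, 0.633519, -0.6599)  len=0.2685
  (v15,v18,v19) [+-+] → (-0.736251, 0.385465, -0.6599)–(-0.895914, 0, -0.6599)  len=0.4172
  (v18,v22,v19) [--+] → (-0.793182, -0.248055, -0.6599)–(-0.895914, 0, -0.6599)  len=0.2685
  (v19,v22,v23) [+-+] → (-0.793182, -0.248055, -0.6599)–(-0.633519, -0.633519, -0.6599)  len=0.4172
  (v22,v26,v23) [--+] → (-0.385465, -0.736251, -0.6599)–(-0.633519, -0.633519, -0.6599)  len=0.2685
  (v23,v26,v27) [+-+] → (-0.385465, -0.736251, -0.6599)–(0, -0.895914, -0.6599)  len=0.4172
  (v26,v30,v27) [--+] → (0.248055, -0.793182, -0.6599)–(0, -0.895914, -0.6599)  len=0.2685
  (v27,v30,v31) [+-+] → (0.248055, -0.793182, -0.6599)–(0.633519, -0.633519, -0.6599)  len=0.4172
  (v30,v1,v31) [--+] → (0.736251, -0.385465, -0.6599)–(0.633519, -0.633519, -0.6599)  len=0.2685
  (v31,v1,v2) [+-+] → (0.736251, -0.385465, -0.6599)–(0.895914, 0, -0.6599)  len=0.4172

Chained into 1 loop(s):
  loop 1: 16 segments, perimeter = 5.4857
Total perimeter = 5.486


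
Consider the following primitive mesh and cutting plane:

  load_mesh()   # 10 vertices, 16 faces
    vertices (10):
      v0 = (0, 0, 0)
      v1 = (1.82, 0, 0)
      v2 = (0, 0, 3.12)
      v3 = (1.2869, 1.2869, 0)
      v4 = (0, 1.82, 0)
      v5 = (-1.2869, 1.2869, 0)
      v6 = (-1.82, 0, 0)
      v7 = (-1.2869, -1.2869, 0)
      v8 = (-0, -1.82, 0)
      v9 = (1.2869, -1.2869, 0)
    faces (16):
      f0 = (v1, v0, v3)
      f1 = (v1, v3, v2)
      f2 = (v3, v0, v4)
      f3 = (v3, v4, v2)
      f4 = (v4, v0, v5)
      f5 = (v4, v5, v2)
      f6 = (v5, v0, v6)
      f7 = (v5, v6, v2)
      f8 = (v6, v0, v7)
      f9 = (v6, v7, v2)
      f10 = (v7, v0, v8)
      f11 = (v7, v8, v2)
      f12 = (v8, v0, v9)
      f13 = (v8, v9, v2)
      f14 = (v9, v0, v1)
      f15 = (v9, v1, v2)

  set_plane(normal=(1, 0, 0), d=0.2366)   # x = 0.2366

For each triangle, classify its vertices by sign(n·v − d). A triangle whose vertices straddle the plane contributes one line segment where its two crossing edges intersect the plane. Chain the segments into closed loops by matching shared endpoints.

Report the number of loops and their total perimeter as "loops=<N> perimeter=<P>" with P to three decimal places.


loops=1 perimeter=9.920

Straddling triangles (8 of 16):
  (v1,v0,v3) [+-+] → (0.2366, 0, 0)–(0.2366, 0.2366, 0)  len=0.2366
  (v1,v3,v2) [++-] → (0.2366, 0.2366, 2.54638)–(0.2366, 0, 2.7144)  len=0.2902
  (v3,v0,v4) [+--] → (0.2366, 0.2366, 0)–(0.2366, 1.72199, 0)  len=1.4854
  (v3,v4,v2) [+--] → (0.2366, 1.72199, 0)–(0.2366, 0.2366, 2.54638)  len=2.9480
  (v8,v0,v9) [--+] → (0.2366, -0.2366, 0)–(0.2366, -1.72199, 0)  len=1.4854
  (v8,v9,v2) [-+-] → (0.2366, -1.72199, 0)–(0.2366, -0.2366, 2.54638)  len=2.9480
  (v9,v0,v1) [+-+] → (0.2366, -0.2366, 0)–(0.2366, 0, 0)  len=0.2366
  (v9,v1,v2) [++-] → (0.2366, 0, 2.7144)–(0.2366, -0.2366, 2.54638)  len=0.2902

Chained into 1 loop(s):
  loop 1: 8 segments, perimeter = 9.9203
Total perimeter = 9.920


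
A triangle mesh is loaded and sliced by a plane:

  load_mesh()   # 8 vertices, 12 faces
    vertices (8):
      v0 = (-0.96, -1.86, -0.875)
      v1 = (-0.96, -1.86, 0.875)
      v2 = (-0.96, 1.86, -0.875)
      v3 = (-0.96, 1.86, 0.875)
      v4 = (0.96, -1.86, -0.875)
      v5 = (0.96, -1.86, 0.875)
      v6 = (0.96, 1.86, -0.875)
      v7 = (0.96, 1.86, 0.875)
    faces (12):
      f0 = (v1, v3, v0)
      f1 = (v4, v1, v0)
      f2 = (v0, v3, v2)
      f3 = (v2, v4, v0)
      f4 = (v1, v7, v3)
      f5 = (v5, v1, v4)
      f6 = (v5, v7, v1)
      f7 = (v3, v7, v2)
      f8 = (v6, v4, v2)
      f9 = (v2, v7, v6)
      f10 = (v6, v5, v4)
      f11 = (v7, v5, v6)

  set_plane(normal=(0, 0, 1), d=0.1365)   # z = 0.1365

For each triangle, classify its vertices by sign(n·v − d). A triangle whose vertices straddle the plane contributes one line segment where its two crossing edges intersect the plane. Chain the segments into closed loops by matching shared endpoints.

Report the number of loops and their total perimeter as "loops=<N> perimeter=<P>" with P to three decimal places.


loops=1 perimeter=11.280

Straddling triangles (8 of 12):
  (v1,v3,v0) [++-] → (-0.96, 0.29016, 0.1365)–(-0.96, -1.86, 0.1365)  len=2.1502
  (v4,v1,v0) [-+-] → (-0.14976, -1.86, 0.1365)–(-0.96, -1.86, 0.1365)  len=0.8102
  (v0,v3,v2) [-+-] → (-0.96, 0.29016, 0.1365)–(-0.96, 1.86, 0.1365)  len=1.5698
  (v5,v1,v4) [++-] → (-0.14976, -1.86, 0.1365)–(0.96, -1.86, 0.1365)  len=1.1098
  (v3,v7,v2) [++-] → (0.14976, 1.86, 0.1365)–(-0.96, 1.86, 0.1365)  len=1.1098
  (v2,v7,v6) [-+-] → (0.14976, 1.86, 0.1365)–(0.96, 1.86, 0.1365)  len=0.8102
  (v6,v5,v4) [-+-] → (0.96, -0.29016, 0.1365)–(0.96, -1.86, 0.1365)  len=1.5698
  (v7,v5,v6) [++-] → (0.96, -0.29016, 0.1365)–(0.96, 1.86, 0.1365)  len=2.1502

Chained into 1 loop(s):
  loop 1: 8 segments, perimeter = 11.2800
Total perimeter = 11.280


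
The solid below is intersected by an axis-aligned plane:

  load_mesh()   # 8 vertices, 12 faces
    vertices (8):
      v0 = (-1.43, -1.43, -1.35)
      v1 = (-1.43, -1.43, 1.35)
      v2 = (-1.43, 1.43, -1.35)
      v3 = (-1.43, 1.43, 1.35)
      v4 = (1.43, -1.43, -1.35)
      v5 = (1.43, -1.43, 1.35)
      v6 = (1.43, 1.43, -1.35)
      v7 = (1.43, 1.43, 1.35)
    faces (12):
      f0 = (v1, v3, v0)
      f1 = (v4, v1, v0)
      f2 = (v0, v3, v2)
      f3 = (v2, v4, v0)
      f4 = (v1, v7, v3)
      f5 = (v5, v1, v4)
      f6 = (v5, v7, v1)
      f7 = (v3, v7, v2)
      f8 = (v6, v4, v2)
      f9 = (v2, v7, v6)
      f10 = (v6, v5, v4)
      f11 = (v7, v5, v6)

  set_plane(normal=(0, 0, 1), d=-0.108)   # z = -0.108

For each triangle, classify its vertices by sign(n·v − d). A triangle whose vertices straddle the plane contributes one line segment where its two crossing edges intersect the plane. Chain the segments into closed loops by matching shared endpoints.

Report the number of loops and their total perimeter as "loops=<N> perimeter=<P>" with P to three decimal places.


loops=1 perimeter=11.440

Straddling triangles (8 of 12):
  (v1,v3,v0) [++-] → (-1.43, -0.1144, -0.108)–(-1.43, -1.43, -0.108)  len=1.3156
  (v4,v1,v0) [-+-] → (0.1144, -1.43, -0.108)–(-1.43, -1.43, -0.108)  len=1.5444
  (v0,v3,v2) [-+-] → (-1.43, -0.1144, -0.108)–(-1.43, 1.43, -0.108)  len=1.5444
  (v5,v1,v4) [++-] → (0.1144, -1.43, -0.108)–(1.43, -1.43, -0.108)  len=1.3156
  (v3,v7,v2) [++-] → (-0.1144, 1.43, -0.108)–(-1.43, 1.43, -0.108)  len=1.3156
  (v2,v7,v6) [-+-] → (-0.1144, 1.43, -0.108)–(1.43, 1.43, -0.108)  len=1.5444
  (v6,v5,v4) [-+-] → (1.43, 0.1144, -0.108)–(1.43, -1.43, -0.108)  len=1.5444
  (v7,v5,v6) [++-] → (1.43, 0.1144, -0.108)–(1.43, 1.43, -0.108)  len=1.3156

Chained into 1 loop(s):
  loop 1: 8 segments, perimeter = 11.4400
Total perimeter = 11.440


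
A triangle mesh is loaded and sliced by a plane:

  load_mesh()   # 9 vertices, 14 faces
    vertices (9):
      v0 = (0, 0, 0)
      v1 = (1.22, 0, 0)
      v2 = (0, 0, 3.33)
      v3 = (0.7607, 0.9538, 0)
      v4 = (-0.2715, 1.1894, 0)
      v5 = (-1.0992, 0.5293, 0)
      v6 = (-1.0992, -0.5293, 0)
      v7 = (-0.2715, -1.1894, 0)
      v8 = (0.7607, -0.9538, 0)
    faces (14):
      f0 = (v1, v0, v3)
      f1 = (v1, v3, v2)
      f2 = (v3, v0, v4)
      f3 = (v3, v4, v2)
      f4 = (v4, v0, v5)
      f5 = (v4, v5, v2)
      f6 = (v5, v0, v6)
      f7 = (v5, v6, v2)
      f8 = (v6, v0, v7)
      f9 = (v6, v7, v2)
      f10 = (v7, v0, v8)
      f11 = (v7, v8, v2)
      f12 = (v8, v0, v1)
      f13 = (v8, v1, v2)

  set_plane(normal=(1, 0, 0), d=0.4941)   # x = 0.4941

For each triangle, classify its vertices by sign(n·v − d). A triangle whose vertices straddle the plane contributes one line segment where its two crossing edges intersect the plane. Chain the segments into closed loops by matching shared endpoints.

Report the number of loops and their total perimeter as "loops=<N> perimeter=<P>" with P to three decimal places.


Straddling triangles (8 of 14):
  (v1,v0,v3) [+-+] → (0.4941, 0, 0)–(0.4941, 0.619525, 0)  len=0.6195
  (v1,v3,v2) [++-] → (0.4941, 0.619525, 1.16705)–(0.4941, 0, 1.98135)  len=1.0232
  (v3,v0,v4) [+--] → (0.4941, 0.619525, 0)–(0.4941, 1.01465, 0)  len=0.3951
  (v3,v4,v2) [+--] → (0.4941, 1.01465, 0)–(0.4941, 0.619525, 1.16705)  len=1.2321
  (v7,v0,v8) [--+] → (0.4941, -0.619525, 0)–(0.4941, -1.01465, 0)  len=0.3951
  (v7,v8,v2) [-+-] → (0.4941, -1.01465, 0)–(0.4941, -0.619525, 1.16705)  len=1.2321
  (v8,v0,v1) [+-+] → (0.4941, -0.619525, 0)–(0.4941, 0, 0)  len=0.6195
  (v8,v1,v2) [++-] → (0.4941, 0, 1.98135)–(0.4941, -0.619525, 1.16705)  len=1.0232

Chained into 1 loop(s):
  loop 1: 8 segments, perimeter = 6.5399
Total perimeter = 6.540

loops=1 perimeter=6.540


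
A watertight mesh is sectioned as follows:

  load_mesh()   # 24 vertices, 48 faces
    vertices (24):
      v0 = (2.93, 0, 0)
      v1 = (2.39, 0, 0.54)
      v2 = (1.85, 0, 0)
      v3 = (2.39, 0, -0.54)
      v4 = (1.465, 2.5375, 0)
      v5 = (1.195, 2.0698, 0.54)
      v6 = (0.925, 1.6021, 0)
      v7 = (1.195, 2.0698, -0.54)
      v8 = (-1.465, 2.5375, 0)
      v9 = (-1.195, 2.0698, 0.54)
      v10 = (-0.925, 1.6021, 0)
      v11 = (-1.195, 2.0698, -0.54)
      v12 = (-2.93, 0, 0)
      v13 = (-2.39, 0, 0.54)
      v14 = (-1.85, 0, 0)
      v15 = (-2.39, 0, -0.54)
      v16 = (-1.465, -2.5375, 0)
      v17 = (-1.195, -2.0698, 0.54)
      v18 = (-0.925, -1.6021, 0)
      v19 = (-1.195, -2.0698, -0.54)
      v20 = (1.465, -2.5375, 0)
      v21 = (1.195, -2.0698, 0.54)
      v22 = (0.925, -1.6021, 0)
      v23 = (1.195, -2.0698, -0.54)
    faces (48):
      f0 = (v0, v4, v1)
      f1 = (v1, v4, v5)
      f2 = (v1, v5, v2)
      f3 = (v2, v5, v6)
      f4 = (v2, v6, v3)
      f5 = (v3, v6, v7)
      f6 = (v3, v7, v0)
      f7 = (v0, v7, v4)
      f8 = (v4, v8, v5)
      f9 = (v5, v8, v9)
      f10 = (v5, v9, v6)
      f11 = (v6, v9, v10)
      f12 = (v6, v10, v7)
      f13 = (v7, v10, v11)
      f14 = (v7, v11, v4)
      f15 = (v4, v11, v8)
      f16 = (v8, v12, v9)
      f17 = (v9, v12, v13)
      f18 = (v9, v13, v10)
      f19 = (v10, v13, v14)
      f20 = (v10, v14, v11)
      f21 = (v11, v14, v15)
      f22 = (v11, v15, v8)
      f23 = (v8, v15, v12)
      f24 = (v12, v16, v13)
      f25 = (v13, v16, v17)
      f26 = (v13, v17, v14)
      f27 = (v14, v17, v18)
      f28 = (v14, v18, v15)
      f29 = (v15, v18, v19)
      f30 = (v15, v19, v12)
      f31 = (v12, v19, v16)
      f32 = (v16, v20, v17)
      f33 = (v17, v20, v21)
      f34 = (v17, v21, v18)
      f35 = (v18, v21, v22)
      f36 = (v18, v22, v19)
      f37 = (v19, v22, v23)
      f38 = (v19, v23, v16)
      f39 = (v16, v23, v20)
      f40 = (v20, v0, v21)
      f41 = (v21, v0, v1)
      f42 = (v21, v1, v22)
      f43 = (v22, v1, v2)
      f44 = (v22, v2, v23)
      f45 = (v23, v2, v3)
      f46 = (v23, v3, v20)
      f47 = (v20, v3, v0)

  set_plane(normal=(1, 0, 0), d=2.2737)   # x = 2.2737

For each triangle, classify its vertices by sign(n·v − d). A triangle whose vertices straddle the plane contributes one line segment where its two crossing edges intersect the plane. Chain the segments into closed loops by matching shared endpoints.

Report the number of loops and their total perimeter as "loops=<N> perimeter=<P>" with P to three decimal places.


loops=1 perimeter=5.250

Straddling triangles (14 of 48):
  (v0,v4,v1) [+-+] → (2.2737, 1.13677, 0)–(2.2737, 0.319039, 0.472106)  len=0.9442
  (v1,v4,v5) [+--] → (2.2737, 0.319039, 0.472106)–(2.2737, 0.201437, 0.54)  len=0.1358
  (v1,v5,v2) [+--] → (2.2737, 0.201437, 0.54)–(2.2737, 0, 0.4237)  len=0.2326
  (v2,v6,v3) [--+] → (2.2737, 0.127184, -0.497132)–(2.2737, 0, -0.4237)  len=0.1469
  (v3,v6,v7) [+--] → (2.2737, 0.127184, -0.497132)–(2.2737, 0.201437, -0.54)  len=0.0857
  (v3,v7,v0) [+-+] → (2.2737, 0.201437, -0.54)–(2.2737, 0.782945, -0.204266)  len=0.6715
  (v0,v7,v4) [+--] → (2.2737, 0.782945, -0.204266)–(2.2737, 1.13677, 0)  len=0.4086
  (v20,v0,v21) [-+-] → (2.2737, -1.13677, 0)–(2.2737, -0.782945, 0.204266)  len=0.4086
  (v21,v0,v1) [-++] → (2.2737, -0.782945, 0.204266)–(2.2737, -0.201437, 0.54)  len=0.6715
  (v21,v1,v22) [-+-] → (2.2737, -0.201437, 0.54)–(2.2737, -0.127184, 0.497132)  len=0.0857
  (v22,v1,v2) [-+-] → (2.2737, -0.127184, 0.497132)–(2.2737, 0, 0.4237)  len=0.1469
  (v23,v2,v3) [--+] → (2.2737, 0, -0.4237)–(2.2737, -0.201437, -0.54)  len=0.2326
  (v23,v3,v20) [-+-] → (2.2737, -0.201437, -0.54)–(2.2737, -0.319039, -0.472106)  len=0.1358
  (v20,v3,v0) [-++] → (2.2737, -0.319039, -0.472106)–(2.2737, -1.13677, 0)  len=0.9442

Chained into 1 loop(s):
  loop 1: 14 segments, perimeter = 5.2505
Total perimeter = 5.250


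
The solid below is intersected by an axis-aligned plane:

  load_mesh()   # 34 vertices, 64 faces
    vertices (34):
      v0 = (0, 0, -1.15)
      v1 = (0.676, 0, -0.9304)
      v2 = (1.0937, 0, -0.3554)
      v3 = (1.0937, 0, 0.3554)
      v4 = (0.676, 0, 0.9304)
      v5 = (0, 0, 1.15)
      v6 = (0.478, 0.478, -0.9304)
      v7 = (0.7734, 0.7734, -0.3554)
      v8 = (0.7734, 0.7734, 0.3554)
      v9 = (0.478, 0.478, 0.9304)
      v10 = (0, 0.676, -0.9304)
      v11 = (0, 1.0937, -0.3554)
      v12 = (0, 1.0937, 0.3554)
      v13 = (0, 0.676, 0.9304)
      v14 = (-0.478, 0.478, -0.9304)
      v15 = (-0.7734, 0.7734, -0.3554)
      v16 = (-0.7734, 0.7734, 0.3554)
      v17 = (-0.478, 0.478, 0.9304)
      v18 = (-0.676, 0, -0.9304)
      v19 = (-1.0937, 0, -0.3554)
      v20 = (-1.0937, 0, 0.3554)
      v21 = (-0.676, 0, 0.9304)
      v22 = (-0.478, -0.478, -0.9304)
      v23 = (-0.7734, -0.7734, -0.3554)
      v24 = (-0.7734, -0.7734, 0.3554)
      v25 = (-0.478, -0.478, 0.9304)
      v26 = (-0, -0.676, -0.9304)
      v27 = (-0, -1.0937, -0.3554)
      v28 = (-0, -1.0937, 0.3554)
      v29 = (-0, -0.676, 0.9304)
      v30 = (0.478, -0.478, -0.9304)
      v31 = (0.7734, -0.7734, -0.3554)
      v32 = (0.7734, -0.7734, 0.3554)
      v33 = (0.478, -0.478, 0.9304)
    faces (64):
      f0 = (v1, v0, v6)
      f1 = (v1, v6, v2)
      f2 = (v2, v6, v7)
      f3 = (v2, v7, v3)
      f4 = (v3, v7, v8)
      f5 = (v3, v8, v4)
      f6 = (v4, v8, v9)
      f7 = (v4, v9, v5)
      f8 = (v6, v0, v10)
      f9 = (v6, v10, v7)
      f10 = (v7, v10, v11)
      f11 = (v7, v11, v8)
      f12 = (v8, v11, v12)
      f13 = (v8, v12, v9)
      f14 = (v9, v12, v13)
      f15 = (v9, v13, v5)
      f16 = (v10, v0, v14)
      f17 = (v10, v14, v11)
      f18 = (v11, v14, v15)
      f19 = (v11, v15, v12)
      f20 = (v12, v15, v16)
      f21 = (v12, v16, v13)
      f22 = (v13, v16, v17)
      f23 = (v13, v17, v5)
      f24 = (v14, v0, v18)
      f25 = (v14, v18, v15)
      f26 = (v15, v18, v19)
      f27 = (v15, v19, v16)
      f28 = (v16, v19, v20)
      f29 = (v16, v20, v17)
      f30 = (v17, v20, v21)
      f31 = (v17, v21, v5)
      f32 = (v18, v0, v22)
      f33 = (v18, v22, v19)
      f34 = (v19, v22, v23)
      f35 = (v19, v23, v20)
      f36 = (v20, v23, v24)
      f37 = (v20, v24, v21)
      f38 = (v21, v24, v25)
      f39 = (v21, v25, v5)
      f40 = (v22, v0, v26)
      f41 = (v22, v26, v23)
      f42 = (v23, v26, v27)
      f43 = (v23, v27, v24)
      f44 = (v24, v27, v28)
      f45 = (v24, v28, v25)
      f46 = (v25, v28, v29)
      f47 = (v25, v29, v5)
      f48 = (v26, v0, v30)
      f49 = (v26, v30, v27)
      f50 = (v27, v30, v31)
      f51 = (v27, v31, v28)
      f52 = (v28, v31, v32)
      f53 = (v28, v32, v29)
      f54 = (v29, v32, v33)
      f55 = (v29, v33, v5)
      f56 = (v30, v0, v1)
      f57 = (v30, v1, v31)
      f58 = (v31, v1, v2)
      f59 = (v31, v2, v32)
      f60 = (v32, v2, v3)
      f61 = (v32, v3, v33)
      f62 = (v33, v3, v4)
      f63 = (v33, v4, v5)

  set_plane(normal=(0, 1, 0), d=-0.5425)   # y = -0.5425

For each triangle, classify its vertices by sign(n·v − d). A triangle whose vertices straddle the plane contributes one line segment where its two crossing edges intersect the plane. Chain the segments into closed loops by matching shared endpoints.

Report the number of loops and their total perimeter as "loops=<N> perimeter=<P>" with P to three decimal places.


loops=1 perimeter=5.958

Straddling triangles (20 of 64):
  (v19,v22,v23) [++-] → (-0.5425, -0.5425, -0.80485)–(-0.869026, -0.5425, -0.3554)  len=0.5555
  (v19,v23,v20) [+-+] → (-0.869026, -0.5425, -0.3554)–(-0.869026, -0.5425, -0.143189)  len=0.2122
  (v20,v23,v24) [+--] → (-0.869026, -0.5425, -0.143189)–(-0.869026, -0.5425, 0.3554)  len=0.4986
  (v20,v24,v21) [+-+] → (-0.869026, -0.5425, 0.3554)–(-0.744321, -0.5425, 0.527067)  len=0.2122
  (v21,v24,v25) [+-+] → (-0.744321, -0.5425, 0.527067)–(-0.5425, -0.5425, 0.80485)  len=0.3434
  (v22,v0,v26) [++-] → (0, -0.5425, -0.973768)–(-0.322288, -0.5425, -0.9304)  len=0.3252
  (v22,v26,v23) [+--] → (-0.322288, -0.5425, -0.9304)–(-0.5425, -0.5425, -0.80485)  len=0.2535
  (v24,v28,v25) [--+] → (-0.427925, -0.5425, 0.870164)–(-0.5425, -0.5425, 0.80485)  len=0.1319
  (v25,v28,v29) [+--] → (-0.427925, -0.5425, 0.870164)–(-0.322288, -0.5425, 0.9304)  len=0.1216
  (v25,v29,v5) [+-+] → (-0.322288, -0.5425, 0.9304)–(0, -0.5425, 0.973768)  len=0.3252
  (v26,v0,v30) [-++] → (0, -0.5425, -0.973768)–(0.322288, -0.5425, -0.9304)  len=0.3252
  (v26,v30,v27) [-+-] → (0.322288, -0.5425, -0.9304)–(0.427925, -0.5425, -0.870164)  len=0.1216
  (v27,v30,v31) [-+-] → (0.427925, -0.5425, -0.870164)–(0.5425, -0.5425, -0.80485)  len=0.1319
  (v29,v32,v33) [--+] → (0.5425, -0.5425, 0.80485)–(0.322288, -0.5425, 0.9304)  len=0.2535
  (v29,v33,v5) [-++] → (0.322288, -0.5425, 0.9304)–(0, -0.5425, 0.973768)  len=0.3252
  (v30,v1,v31) [++-] → (0.744321, -0.5425, -0.527067)–(0.5425, -0.5425, -0.80485)  len=0.3434
  (v31,v1,v2) [-++] → (0.744321, -0.5425, -0.527067)–(0.869026, -0.5425, -0.3554)  len=0.2122
  (v31,v2,v32) [-+-] → (0.869026, -0.5425, -0.3554)–(0.869026, -0.5425, 0.143189)  len=0.4986
  (v32,v2,v3) [-++] → (0.869026, -0.5425, 0.143189)–(0.869026, -0.5425, 0.3554)  len=0.2122
  (v32,v3,v33) [-++] → (0.869026, -0.5425, 0.3554)–(0.5425, -0.5425, 0.80485)  len=0.5555

Chained into 1 loop(s):
  loop 1: 20 segments, perimeter = 5.9585
Total perimeter = 5.958


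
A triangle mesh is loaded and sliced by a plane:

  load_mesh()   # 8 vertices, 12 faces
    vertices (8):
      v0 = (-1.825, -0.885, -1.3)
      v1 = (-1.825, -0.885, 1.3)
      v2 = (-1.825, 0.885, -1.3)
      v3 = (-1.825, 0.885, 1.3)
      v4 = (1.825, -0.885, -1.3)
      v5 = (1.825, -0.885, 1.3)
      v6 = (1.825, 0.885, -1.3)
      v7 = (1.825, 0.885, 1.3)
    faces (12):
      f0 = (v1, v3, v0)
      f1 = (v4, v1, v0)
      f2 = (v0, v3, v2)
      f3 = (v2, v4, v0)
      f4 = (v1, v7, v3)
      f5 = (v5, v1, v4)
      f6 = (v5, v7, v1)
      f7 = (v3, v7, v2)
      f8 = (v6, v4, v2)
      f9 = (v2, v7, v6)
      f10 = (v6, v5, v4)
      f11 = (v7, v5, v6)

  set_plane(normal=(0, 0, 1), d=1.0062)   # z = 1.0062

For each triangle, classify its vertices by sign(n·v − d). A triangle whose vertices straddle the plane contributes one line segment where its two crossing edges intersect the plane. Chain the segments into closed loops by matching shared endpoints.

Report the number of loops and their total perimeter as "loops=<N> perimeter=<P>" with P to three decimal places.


Straddling triangles (8 of 12):
  (v1,v3,v0) [++-] → (-1.825, 0.68499, 1.0062)–(-1.825, -0.885, 1.0062)  len=1.5700
  (v4,v1,v0) [-+-] → (-1.41255, -0.885, 1.0062)–(-1.825, -0.885, 1.0062)  len=0.4124
  (v0,v3,v2) [-+-] → (-1.825, 0.68499, 1.0062)–(-1.825, 0.885, 1.0062)  len=0.2000
  (v5,v1,v4) [++-] → (-1.41255, -0.885, 1.0062)–(1.825, -0.885, 1.0062)  len=3.2375
  (v3,v7,v2) [++-] → (1.41255, 0.885, 1.0062)–(-1.825, 0.885, 1.0062)  len=3.2375
  (v2,v7,v6) [-+-] → (1.41255, 0.885, 1.0062)–(1.825, 0.885, 1.0062)  len=0.4124
  (v6,v5,v4) [-+-] → (1.825, -0.68499, 1.0062)–(1.825, -0.885, 1.0062)  len=0.2000
  (v7,v5,v6) [++-] → (1.825, -0.68499, 1.0062)–(1.825, 0.885, 1.0062)  len=1.5700

Chained into 1 loop(s):
  loop 1: 8 segments, perimeter = 10.8400
Total perimeter = 10.840

loops=1 perimeter=10.840


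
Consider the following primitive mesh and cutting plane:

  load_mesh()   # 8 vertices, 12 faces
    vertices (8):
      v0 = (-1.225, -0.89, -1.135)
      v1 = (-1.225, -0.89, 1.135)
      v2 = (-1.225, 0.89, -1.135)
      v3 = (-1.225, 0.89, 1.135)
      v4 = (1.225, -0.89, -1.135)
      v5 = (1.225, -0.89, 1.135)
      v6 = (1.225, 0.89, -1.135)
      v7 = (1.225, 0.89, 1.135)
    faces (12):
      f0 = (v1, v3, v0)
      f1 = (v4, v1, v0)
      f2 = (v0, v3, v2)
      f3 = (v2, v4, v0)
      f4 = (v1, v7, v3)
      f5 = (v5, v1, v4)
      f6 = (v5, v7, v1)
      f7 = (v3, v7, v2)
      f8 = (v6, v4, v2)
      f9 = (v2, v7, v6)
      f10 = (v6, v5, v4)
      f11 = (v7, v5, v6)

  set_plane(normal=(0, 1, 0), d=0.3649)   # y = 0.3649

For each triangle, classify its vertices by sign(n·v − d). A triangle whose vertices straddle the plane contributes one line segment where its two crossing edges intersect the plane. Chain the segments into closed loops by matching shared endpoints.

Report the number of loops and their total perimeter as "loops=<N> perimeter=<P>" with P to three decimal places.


Straddling triangles (8 of 12):
  (v1,v3,v0) [-+-] → (-1.225, 0.3649, 1.135)–(-1.225, 0.3649, 0.46535)  len=0.6696
  (v0,v3,v2) [-++] → (-1.225, 0.3649, 0.46535)–(-1.225, 0.3649, -1.135)  len=1.6003
  (v2,v4,v0) [+--] → (-0.50225, 0.3649, -1.135)–(-1.225, 0.3649, -1.135)  len=0.7228
  (v1,v7,v3) [-++] → (0.50225, 0.3649, 1.135)–(-1.225, 0.3649, 1.135)  len=1.7272
  (v5,v7,v1) [-+-] → (1.225, 0.3649, 1.135)–(0.50225, 0.3649, 1.135)  len=0.7228
  (v6,v4,v2) [+-+] → (1.225, 0.3649, -1.135)–(-0.50225, 0.3649, -1.135)  len=1.7272
  (v6,v5,v4) [+--] → (1.225, 0.3649, -0.46535)–(1.225, 0.3649, -1.135)  len=0.6696
  (v7,v5,v6) [+-+] → (1.225, 0.3649, 1.135)–(1.225, 0.3649, -0.46535)  len=1.6003

Chained into 1 loop(s):
  loop 1: 8 segments, perimeter = 9.4400
Total perimeter = 9.440

loops=1 perimeter=9.440


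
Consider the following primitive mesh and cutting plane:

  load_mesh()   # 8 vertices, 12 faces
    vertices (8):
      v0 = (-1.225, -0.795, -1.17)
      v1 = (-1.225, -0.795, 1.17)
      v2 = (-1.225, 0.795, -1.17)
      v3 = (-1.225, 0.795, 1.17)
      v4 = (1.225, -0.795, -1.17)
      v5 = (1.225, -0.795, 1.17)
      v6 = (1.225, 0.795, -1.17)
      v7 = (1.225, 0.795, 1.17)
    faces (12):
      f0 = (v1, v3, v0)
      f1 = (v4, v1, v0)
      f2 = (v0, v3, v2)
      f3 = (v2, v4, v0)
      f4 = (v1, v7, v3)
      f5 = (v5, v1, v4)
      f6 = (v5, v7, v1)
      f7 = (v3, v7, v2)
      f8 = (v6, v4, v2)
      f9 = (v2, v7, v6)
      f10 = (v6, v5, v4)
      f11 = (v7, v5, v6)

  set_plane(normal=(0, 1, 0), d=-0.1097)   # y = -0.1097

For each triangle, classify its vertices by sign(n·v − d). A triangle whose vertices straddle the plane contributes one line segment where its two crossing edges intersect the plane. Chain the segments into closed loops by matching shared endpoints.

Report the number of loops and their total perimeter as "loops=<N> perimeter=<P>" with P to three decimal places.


Straddling triangles (8 of 12):
  (v1,v3,v0) [-+-] → (-1.225, -0.1097, 1.17)–(-1.225, -0.1097, -0.161445)  len=1.3314
  (v0,v3,v2) [-++] → (-1.225, -0.1097, -0.161445)–(-1.225, -0.1097, -1.17)  len=1.0086
  (v2,v4,v0) [+--] → (0.169035, -0.1097, -1.17)–(-1.225, -0.1097, -1.17)  len=1.3940
  (v1,v7,v3) [-++] → (-0.169035, -0.1097, 1.17)–(-1.225, -0.1097, 1.17)  len=1.0560
  (v5,v7,v1) [-+-] → (1.225, -0.1097, 1.17)–(-0.169035, -0.1097, 1.17)  len=1.3940
  (v6,v4,v2) [+-+] → (1.225, -0.1097, -1.17)–(0.169035, -0.1097, -1.17)  len=1.0560
  (v6,v5,v4) [+--] → (1.225, -0.1097, 0.161445)–(1.225, -0.1097, -1.17)  len=1.3314
  (v7,v5,v6) [+-+] → (1.225, -0.1097, 1.17)–(1.225, -0.1097, 0.161445)  len=1.0086

Chained into 1 loop(s):
  loop 1: 8 segments, perimeter = 9.5800
Total perimeter = 9.580

loops=1 perimeter=9.580
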